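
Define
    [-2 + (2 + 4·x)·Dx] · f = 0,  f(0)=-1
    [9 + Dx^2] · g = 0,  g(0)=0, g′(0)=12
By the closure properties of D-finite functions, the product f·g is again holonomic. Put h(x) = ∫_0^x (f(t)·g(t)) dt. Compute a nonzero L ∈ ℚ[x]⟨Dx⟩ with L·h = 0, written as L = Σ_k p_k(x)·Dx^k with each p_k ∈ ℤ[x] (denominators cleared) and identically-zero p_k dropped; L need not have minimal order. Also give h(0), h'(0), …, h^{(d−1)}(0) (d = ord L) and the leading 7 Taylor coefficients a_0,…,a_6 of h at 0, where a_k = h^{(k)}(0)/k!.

L = (12 + 36·x + 36·x^2)·Dx + (-2 - 4·x)·Dx^2 + (1 + 4·x + 4·x^2)·Dx^3  (order 3).
h: a_k = 0, 0, -6, -4, 6, 12/5, -8/5, …
ICs: h(0) = 0, h′(0) = 0, h′′(0) = -12.

f: a_k = -1, -1, 1/2, -1/2, 5/8, -7/8, 21/16, …
g: a_k = 0, 12, 0, -18, 0, 81/10, 0, …
L₀ := L_f ⊗_s L_g (sym. prod.), ord ≤ 2.
h=∫h₀ ⇒ L = L₀·Dx.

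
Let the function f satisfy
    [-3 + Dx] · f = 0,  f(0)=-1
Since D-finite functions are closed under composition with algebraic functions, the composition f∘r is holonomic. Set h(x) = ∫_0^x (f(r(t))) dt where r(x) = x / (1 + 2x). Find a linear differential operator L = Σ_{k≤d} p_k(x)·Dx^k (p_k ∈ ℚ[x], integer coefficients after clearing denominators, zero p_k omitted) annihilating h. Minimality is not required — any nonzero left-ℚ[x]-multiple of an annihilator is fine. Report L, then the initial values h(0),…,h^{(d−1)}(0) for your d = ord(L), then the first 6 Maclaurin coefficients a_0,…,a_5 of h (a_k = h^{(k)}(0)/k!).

L = -3·Dx + (1 + 4·x + 4·x^2)·Dx^2  (order 2).
h: a_k = 0, -1, -3/2, 1/2, 3/8, -51/40, …
ICs: h(0) = 0, h′(0) = -1.

f: a_k = -1, -3, -9/2, -9/2, -27/8, -81/40, …
f∘r: x↦r, Dx↦Dx/r' in L_f ⇒ L₀.
h=∫h₀ ⇒ L = L₀·Dx.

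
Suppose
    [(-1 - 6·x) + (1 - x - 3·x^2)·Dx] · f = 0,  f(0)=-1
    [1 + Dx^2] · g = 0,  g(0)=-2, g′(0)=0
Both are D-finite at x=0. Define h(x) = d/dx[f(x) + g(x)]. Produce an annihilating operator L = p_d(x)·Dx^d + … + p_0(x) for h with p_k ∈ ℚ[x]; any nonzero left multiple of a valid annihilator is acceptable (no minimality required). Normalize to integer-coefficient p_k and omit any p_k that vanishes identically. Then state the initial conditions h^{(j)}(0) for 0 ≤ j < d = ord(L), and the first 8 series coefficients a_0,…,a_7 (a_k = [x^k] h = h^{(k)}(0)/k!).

f: a_k = -1, -1, -4, -7, -19, -40, -97, -217, …
g: a_k = -2, 0, 1, 0, -1/12, 0, 1/360, 0, …
h₀=f+g: left-lcm gives L₀, ord ≤ 3.
h₀' ⇒ L via d/dx closure of L₀.
L = (464 + 2522·x + 8618·x^2 + 6330·x^3 + 9630·x^4 + 486·x^5 + 486·x^6) + (-43 - 249·x + 114·x^2 + 559·x^3 + 1500·x^4 + 1863·x^5 + 189·x^6 + 162·x^7)·Dx + (464 + 2522·x + 8618·x^2 + 6330·x^3 + 9630·x^4 + 486·x^5 + 486·x^6)·Dx^2 + (-43 - 249·x + 114·x^2 + 559·x^3 + 1500·x^4 + 1863·x^5 + 189·x^6 + 162·x^7)·Dx^3  (order 3).
h: a_k = -1, -6, -21, -229/3, -200, -34919/60, -1519, -10241281/2520, …
ICs: h(0) = -1, h′(0) = -6, h′′(0) = -42.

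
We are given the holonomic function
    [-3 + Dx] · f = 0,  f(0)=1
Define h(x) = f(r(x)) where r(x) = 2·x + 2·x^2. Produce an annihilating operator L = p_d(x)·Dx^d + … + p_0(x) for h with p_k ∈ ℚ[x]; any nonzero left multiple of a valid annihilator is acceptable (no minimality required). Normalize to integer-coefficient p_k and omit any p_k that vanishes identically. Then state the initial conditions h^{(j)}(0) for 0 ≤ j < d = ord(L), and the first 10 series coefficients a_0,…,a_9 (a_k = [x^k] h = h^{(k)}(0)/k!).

L = (-6 - 12·x) + Dx  (order 1).
h: a_k = 1, 6, 24, 72, 180, 1944/5, 3744/5, 45792/35, 73656/35, 22032/7, …
ICs: h(0) = 1.

f: a_k = 1, 3, 9/2, 9/2, 27/8, 81/40, 81/80, 243/560, 729/4480, 243/4480, …
f∘r: x↦r, Dx↦Dx/r' in L_f ⇒ L₀.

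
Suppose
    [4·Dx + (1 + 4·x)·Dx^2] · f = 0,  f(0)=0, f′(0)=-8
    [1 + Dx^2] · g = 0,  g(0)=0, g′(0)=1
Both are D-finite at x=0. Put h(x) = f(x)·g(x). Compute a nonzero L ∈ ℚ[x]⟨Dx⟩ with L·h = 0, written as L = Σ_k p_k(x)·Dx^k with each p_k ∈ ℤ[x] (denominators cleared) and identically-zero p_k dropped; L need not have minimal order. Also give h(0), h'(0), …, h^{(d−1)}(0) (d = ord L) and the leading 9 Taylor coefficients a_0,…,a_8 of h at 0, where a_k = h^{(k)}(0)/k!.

f: a_k = 0, -8, 16, -128/3, 128, -2048/5, 4096/3, -32768/7, 16384, …
g: a_k = 0, 1, 0, -1/6, 0, 1/120, 0, -1/5040, 0, …
Product ⇒ symmetric product L₀, ord ≤ 4.
L = (-147 - 144·x - 224·x^2 + 256·x^3 + 256·x^4) + (-56 - 160·x + 384·x^2 + 512·x^3)·Dx + (-150 - 160·x - 192·x^2 + 512·x^3 + 512·x^4)·Dx^2 + (-56 - 160·x + 384·x^2 + 512·x^3)·Dx^3 + (-3 - 16·x + 32·x^2 + 256·x^3 + 256·x^4)·Dx^4  (order 4).
h: a_k = 0, 0, -8, 16, -124/3, 376/3, -3623/9, 20162/15, -581267/126, …
ICs: h(0) = 0, h′(0) = 0, h′′(0) = -16, h′′′(0) = 96.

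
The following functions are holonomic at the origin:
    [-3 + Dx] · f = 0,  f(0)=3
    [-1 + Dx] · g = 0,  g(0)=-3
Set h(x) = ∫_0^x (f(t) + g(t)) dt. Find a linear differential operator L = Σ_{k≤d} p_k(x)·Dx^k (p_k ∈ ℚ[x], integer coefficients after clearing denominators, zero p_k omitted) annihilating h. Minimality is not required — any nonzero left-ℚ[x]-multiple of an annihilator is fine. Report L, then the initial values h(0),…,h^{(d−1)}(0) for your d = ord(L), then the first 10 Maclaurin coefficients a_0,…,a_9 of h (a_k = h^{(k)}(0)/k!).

f: a_k = 3, 9, 27/2, 27/2, 81/8, 243/40, 243/80, 729/560, 2187/4480, 729/4480, …
g: a_k = -3, -3, -3/2, -1/2, -1/8, -1/40, -1/240, -1/1680, -1/13440, -1/120960, …
Weyl lclm of L_f,L_g ⇒ L₀ (ord ≤ 2).
Integrate: L := L₀·Dx.
L = 3·Dx - 4·Dx^2 + Dx^3  (order 3).
h: a_k = 0, 0, 3, 4, 13/4, 2, 121/120, 13/30, 1093/6720, 41/756, …
ICs: h(0) = 0, h′(0) = 0, h′′(0) = 6.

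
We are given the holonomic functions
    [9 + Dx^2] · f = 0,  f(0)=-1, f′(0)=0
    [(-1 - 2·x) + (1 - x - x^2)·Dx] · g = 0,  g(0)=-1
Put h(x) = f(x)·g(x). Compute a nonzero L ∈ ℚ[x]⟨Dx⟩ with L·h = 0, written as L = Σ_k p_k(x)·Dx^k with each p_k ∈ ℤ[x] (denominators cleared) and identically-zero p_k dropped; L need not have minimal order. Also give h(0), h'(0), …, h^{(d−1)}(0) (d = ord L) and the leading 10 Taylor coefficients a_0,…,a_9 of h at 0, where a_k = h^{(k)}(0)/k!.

L = (-7 + 9·x + 9·x^2) + (2 + 4·x)·Dx + (-1 + x + x^2)·Dx^2  (order 2).
h: a_k = 1, 1, -5/2, -3/2, -5/8, -17/8, -301/80, -471/80, -42503/4480, -68879/4480, …
ICs: h(0) = 1, h′(0) = 1.

f: a_k = -1, 0, 9/2, 0, -27/8, 0, 81/80, 0, -729/4480, 0, …
g: a_k = -1, -1, -2, -3, -5, -8, -13, -21, -34, -55, …
Sym-product of L_f,L_g gives L₀ (≤ ord 2).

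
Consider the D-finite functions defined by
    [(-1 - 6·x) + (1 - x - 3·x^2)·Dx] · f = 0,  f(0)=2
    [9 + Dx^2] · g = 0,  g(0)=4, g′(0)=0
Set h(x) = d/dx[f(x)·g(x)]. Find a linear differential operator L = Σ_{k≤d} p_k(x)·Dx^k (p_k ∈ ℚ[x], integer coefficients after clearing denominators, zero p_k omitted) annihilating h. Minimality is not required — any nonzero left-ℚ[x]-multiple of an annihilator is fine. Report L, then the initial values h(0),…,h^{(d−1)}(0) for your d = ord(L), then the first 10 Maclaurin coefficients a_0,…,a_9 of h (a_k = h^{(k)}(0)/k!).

L = (-15 - 54·x - 135·x^2 + 162·x^3 + 243·x^4) + (6·x + 54·x^2 + 108·x^3)·Dx + (1 - 4·x - 9·x^2 + 18·x^3 + 27·x^4)·Dx^2  (order 2).
h: a_k = 8, -8, 60, 140, 475, 5757/5, 33383/10, 118037/14, 12522393/560, 31618591/560, …
ICs: h(0) = 8, h′(0) = -8.

f: a_k = 2, 2, 8, 14, 38, 80, 194, 434, 1016, 2318, …
g: a_k = 4, 0, -18, 0, 27/2, 0, -81/20, 0, 729/1120, 0, …
h₀=f·g: eliminate ⇒ L₀, order ≤ 1·2.
h₀' ⇒ L via d/dx closure of L₀.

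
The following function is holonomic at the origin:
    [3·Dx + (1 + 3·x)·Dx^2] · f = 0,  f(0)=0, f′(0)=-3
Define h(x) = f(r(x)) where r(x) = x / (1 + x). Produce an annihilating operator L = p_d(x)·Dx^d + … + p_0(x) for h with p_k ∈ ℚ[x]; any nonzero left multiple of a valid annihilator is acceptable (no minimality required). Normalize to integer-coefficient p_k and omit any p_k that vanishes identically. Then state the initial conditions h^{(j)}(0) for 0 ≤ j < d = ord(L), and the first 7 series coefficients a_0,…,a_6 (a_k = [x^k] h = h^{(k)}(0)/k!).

L = (5 + 8·x)·Dx + (1 + 5·x + 4·x^2)·Dx^2  (order 2).
h: a_k = 0, -3, 15/2, -21, 255/4, -1023/5, 1365/2, …
ICs: h(0) = 0, h′(0) = -3.

f: a_k = 0, -3, 9/2, -9, 81/4, -243/5, 243/2, …
f∘r: x↦r, Dx↦Dx/r' in L_f ⇒ L₀.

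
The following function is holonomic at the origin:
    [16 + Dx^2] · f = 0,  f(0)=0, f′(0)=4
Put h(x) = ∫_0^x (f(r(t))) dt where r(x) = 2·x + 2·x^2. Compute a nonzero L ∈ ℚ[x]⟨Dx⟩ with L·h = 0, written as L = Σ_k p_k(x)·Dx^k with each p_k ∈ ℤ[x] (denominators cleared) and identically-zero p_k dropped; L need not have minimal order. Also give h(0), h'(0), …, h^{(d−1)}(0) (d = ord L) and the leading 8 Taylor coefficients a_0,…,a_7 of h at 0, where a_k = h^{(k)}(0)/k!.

L = (64 + 384·x + 768·x^2 + 512·x^3)·Dx - 2·Dx^2 + (1 + 2·x)·Dx^3  (order 3).
h: a_k = 0, 0, 4, 8/3, -64/3, -256/5, 128/45, 1280/7, …
ICs: h(0) = 0, h′(0) = 0, h′′(0) = 8.

f: a_k = 0, 4, 0, -32/3, 0, 128/15, 0, -1024/315, …
h₀=f(r): pull back L_f along r ⇒ L₀.
∫: right-multiply L₀ by Dx.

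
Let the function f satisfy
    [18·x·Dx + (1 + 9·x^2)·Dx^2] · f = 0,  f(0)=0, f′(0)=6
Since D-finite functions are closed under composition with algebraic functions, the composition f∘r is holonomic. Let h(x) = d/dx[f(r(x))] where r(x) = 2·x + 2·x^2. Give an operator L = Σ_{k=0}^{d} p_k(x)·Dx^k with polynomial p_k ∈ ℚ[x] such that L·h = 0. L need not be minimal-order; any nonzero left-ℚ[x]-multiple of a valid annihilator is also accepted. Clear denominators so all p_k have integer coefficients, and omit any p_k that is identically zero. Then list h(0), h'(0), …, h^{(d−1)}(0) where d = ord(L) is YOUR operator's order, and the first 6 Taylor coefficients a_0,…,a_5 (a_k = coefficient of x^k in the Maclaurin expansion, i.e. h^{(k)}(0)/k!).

L = (-2 + 72·x + 288·x^2 + 432·x^3 + 216·x^4) + (1 + 2·x + 36·x^2 + 144·x^3 + 180·x^4 + 72·x^5)·Dx  (order 1).
h: a_k = 12, 24, -432, -1728, 13392, 92448, …
ICs: h(0) = 12.

f: a_k = 0, 6, 0, -18, 0, 486/5, …
h₀=f(r): pull back L_f along r ⇒ L₀.
Differentiate: ansatz ord ≤ ord L₀ ⇒ L.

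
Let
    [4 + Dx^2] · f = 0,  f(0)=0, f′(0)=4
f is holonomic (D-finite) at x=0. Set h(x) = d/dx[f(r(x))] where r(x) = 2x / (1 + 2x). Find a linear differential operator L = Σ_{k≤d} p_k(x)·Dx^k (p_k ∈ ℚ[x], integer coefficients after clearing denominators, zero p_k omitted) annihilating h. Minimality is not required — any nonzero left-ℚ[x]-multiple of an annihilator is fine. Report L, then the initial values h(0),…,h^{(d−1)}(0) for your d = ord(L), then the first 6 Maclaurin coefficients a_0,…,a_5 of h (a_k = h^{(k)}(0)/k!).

L = (40 + 96·x + 96·x^2) + (12 + 72·x + 144·x^2 + 96·x^3)·Dx + (1 + 8·x + 24·x^2 + 32·x^3 + 16·x^4)·Dx^2  (order 2).
h: a_k = 8, -32, 32, 256, -5504/3, 7680, …
ICs: h(0) = 8, h′(0) = -32.

f: a_k = 0, 4, 0, -8/3, 0, 8/15, …
L₀ from L_f via x↦r, Dx↦r'^{-1}Dx.
Derive L from L₀ (diff closure).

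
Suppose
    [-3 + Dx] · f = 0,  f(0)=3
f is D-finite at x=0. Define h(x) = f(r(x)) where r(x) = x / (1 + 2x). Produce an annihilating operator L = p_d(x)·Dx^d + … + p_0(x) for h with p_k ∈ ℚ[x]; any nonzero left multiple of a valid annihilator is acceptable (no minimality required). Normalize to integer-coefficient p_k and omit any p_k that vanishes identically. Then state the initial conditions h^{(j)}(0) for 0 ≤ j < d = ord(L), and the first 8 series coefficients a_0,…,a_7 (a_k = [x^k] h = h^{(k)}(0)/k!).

L = -3 + (1 + 4·x + 4·x^2)·Dx  (order 1).
h: a_k = 3, 9, -9/2, -9/2, 153/8, -1557/40, 4743/80, -37323/560, …
ICs: h(0) = 3.

f: a_k = 3, 9, 27/2, 27/2, 81/8, 243/40, 243/80, 729/560, …
h₀=f(r): pull back L_f along r ⇒ L₀.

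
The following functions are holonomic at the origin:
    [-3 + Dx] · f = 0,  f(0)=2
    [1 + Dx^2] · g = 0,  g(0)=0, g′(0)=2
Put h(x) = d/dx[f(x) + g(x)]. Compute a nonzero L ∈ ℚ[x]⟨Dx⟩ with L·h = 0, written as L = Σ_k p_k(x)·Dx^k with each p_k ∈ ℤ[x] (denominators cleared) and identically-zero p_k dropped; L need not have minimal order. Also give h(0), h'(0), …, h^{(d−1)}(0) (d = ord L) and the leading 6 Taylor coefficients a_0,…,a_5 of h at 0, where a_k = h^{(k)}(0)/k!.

L = 3 - Dx + 3·Dx^2 - Dx^3  (order 3).
h: a_k = 8, 18, 26, 27, 61/3, 243/20, …
ICs: h(0) = 8, h′(0) = 18, h′′(0) = 52.

f: a_k = 2, 6, 9, 9, 27/4, 81/20, …
g: a_k = 0, 2, 0, -1/3, 0, 1/60, …
h₀=f+g: left-lcm gives L₀, ord ≤ 3.
Differentiate: ansatz ord ≤ ord L₀ ⇒ L.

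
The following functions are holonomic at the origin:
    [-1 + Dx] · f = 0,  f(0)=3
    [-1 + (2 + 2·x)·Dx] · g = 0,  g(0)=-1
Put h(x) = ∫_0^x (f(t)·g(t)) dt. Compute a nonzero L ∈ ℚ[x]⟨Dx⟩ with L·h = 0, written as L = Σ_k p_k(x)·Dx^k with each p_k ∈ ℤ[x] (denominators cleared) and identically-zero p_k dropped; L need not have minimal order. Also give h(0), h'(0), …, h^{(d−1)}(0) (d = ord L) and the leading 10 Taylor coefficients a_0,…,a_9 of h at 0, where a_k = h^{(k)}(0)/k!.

f: a_k = 3, 3, 3/2, 1/2, 1/8, 1/40, 1/240, 1/1680, 1/13440, 1/120960, …
g: a_k = -1, -1/2, 1/8, -1/16, 5/128, -7/256, 21/1024, -33/2048, 429/32768, -715/65536, …
Sym-product of L_f,L_g gives L₀ (≤ ord 1).
h=∫h₀ ⇒ L = L₀·Dx.
L = (-3 - 2·x)·Dx + (2 + 2·x)·Dx^2  (order 2).
h: a_k = 0, -3, -9/4, -7/8, -17/64, -33/640, -107/7680, 89/107520, -1123/573440, 39551/30965760, …
ICs: h(0) = 0, h′(0) = -3.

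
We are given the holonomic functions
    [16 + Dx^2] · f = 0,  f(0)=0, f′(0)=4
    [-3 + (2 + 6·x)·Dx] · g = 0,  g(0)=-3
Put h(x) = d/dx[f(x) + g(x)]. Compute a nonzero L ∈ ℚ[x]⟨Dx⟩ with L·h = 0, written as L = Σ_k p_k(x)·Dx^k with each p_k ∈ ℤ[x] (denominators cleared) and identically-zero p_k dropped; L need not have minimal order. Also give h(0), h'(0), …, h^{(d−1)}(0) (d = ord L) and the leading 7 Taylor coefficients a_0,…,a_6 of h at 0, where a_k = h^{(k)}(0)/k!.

L = (-9552 - 18432·x - 27648·x^2) + (-2912 - 21024·x - 55296·x^2 - 55296·x^3)·Dx + (-597 - 1152·x - 1728·x^2)·Dx^2 + (-182 - 1314·x - 3456·x^2 - 3456·x^3)·Dx^3  (order 3).
h: a_k = -1/2, 27/4, -755/16, 1215/32, -43777/768, 137781/512, -70298747/92160, …
ICs: h(0) = -1/2, h′(0) = 27/4, h′′(0) = -755/8.

f: a_k = 0, 4, 0, -32/3, 0, 128/15, 0, …
g: a_k = -3, -9/2, 27/8, -81/16, 1215/128, -5103/256, 45927/1024, …
f+g: L₀ = lclm(L_f,L_g), ord ≤ 2+1.
Derive L from L₀ (diff closure).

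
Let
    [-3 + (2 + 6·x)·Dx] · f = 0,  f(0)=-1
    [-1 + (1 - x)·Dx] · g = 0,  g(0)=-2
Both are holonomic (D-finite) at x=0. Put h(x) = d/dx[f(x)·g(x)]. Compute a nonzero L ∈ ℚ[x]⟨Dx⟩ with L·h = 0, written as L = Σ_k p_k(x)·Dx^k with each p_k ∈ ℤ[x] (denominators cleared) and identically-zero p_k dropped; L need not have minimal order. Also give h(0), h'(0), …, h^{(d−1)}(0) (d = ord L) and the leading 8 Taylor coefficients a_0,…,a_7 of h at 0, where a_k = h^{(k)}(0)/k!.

L = (11 + 90·x + 27·x^2) + (-10 - 26·x + 18·x^2 + 18·x^3)·Dx  (order 1).
h: a_k = 5, 11/2, 147/8, -13/16, 8375/128, -25827/256, 384671/1024, -1935421/2048, …
ICs: h(0) = 5.

f: a_k = -1, -3/2, 9/8, -27/16, 405/128, -1701/256, 15309/1024, -72171/2048, …
g: a_k = -2, -2, -2, -2, -2, -2, -2, -2, …
h₀=f·g: eliminate ⇒ L₀, order ≤ 1·1.
h₀' ⇒ L via d/dx closure of L₀.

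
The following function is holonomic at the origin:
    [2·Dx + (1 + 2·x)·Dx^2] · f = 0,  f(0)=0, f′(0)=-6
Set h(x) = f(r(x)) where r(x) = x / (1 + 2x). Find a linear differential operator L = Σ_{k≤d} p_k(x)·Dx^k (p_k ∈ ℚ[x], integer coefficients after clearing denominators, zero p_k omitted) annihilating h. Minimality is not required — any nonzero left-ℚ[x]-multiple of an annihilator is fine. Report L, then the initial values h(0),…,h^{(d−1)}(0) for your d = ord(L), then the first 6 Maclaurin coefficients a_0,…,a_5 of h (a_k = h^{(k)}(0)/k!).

L = (6 + 16·x)·Dx + (1 + 6·x + 8·x^2)·Dx^2  (order 2).
h: a_k = 0, -6, 18, -56, 180, -2976/5, …
ICs: h(0) = 0, h′(0) = -6.

f: a_k = 0, -6, 6, -8, 12, -96/5, …
h₀=f(r): pull back L_f along r ⇒ L₀.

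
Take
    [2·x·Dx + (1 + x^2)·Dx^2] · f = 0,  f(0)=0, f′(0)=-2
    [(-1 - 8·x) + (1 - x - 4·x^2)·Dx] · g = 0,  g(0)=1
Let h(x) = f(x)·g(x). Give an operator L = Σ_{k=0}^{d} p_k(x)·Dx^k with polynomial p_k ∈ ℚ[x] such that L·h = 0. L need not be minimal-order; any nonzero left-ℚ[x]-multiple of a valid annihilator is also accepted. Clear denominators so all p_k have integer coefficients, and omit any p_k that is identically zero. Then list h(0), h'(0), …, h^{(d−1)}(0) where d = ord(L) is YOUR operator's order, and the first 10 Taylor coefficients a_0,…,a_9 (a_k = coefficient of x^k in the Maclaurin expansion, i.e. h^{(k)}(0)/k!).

f: a_k = 0, -2, 0, 2/3, 0, -2/5, 0, 2/7, 0, -2/9, …
g: a_k = 1, 1, 5, 9, 29, 65, 181, 441, 1165, 2929, …
Product ⇒ symmetric product L₀, ord ≤ 2.
L = (8 + 2·x + 24·x^2) + (2 + 14·x + 4·x^2 + 24·x^3)·Dx + (-1 + x + 3·x^2 + x^3 + 4·x^4)·Dx^2  (order 2).
h: a_k = 0, -2, -2, -28/3, -52/3, -826/15, -622/5, -7232/21, -88408/105, -699214/315, …
ICs: h(0) = 0, h′(0) = -2.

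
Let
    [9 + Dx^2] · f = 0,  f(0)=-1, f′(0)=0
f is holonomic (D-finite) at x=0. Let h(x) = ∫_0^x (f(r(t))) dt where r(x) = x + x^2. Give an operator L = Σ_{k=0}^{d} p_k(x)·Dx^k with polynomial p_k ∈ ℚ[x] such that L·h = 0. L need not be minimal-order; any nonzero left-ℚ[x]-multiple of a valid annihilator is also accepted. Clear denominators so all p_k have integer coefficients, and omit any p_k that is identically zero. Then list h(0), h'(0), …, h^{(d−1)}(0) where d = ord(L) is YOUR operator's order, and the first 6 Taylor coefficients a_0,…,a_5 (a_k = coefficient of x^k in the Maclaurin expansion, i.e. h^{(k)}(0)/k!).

f: a_k = -1, 0, 9/2, 0, -27/8, 0, …
Change of var in L_f (x↦r) gives L₀.
∫: right-multiply L₀ by Dx.
L = (9 + 54·x + 108·x^2 + 72·x^3)·Dx - 2·Dx^2 + (1 + 2·x)·Dx^3  (order 3).
h: a_k = 0, -1, 0, 3/2, 9/4, 9/40, …
ICs: h(0) = 0, h′(0) = -1, h′′(0) = 0.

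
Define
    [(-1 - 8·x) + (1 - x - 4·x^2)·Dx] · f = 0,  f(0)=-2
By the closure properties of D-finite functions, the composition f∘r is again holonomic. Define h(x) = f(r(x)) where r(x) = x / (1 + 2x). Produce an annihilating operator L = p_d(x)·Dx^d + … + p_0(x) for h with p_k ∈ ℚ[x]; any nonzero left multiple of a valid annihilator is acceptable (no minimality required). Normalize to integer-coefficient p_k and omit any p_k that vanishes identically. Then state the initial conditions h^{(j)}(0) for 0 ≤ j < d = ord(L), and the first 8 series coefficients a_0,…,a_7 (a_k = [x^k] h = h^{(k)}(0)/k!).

L = (1 + 10·x) + (-1 - 5·x - 4·x^2 + 4·x^3)·Dx  (order 1).
h: a_k = -2, -2, -6, 14, -54, 190, -678, 2414, …
ICs: h(0) = -2.

f: a_k = -2, -2, -10, -18, -58, -130, -362, -882, …
Substitute x→r, Dx→(1/r')Dx; clear ⇒ L₀.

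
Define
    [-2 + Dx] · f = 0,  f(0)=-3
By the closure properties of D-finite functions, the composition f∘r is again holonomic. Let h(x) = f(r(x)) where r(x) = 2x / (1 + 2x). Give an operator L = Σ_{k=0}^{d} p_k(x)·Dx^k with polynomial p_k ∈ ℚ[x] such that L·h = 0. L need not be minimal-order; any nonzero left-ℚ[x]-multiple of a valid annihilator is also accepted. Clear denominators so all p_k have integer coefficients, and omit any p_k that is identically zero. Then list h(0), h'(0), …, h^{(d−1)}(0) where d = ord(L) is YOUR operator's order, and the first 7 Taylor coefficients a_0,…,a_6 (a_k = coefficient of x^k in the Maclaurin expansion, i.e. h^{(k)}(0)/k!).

L = -4 + (1 + 4·x + 4·x^2)·Dx  (order 1).
h: a_k = -3, -12, 0, 16, -32, 192/5, -256/15, …
ICs: h(0) = -3.

f: a_k = -3, -6, -6, -4, -2, -4/5, -4/15, …
f∘r: x↦r, Dx↦Dx/r' in L_f ⇒ L₀.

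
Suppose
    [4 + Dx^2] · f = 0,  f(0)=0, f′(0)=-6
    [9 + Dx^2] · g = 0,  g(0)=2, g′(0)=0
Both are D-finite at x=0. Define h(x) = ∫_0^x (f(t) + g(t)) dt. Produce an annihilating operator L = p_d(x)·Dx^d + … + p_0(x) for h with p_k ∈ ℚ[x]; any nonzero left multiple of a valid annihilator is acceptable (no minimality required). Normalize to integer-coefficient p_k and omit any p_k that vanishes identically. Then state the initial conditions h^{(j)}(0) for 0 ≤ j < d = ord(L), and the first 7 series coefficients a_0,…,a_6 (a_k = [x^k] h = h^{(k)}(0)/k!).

L = 36·Dx + 13·Dx^3 + Dx^5  (order 5).
h: a_k = 0, 2, -3, -3, 1, 27/20, -2/15, …
ICs: h(0) = 0, h′(0) = 2, h′′(0) = -6, h′′′(0) = -18, h′′′′(0) = 24.

f: a_k = 0, -6, 0, 4, 0, -4/5, 0, …
g: a_k = 2, 0, -9, 0, 27/4, 0, -81/40, …
h₀=f+g: left-lcm gives L₀, ord ≤ 4.
h=∫₀ˣh₀: take L = L₀·Dx.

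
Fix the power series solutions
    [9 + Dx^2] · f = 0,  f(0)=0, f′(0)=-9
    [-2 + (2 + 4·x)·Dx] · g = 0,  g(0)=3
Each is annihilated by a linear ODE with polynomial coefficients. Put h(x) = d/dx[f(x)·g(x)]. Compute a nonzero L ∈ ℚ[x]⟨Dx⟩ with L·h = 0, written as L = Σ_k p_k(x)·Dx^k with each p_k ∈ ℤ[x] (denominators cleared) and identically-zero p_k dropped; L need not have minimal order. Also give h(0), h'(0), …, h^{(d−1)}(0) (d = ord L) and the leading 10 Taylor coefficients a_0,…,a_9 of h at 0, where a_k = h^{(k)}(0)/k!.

f: a_k = 0, -9, 0, 27/2, 0, -243/40, 0, 729/560, 0, -729/4480, …
g: a_k = 3, 3, -3/2, 3/2, -15/8, 21/8, -63/16, 99/16, -1287/128, 2145/128, …
h₀=f·g: eliminate ⇒ L₀, order ≤ 2·1.
h=h₀': d/dx-closure on L₀ ⇒ L.
L = (14 + 84·x + 192·x^2 + 216·x^3 + 108·x^4) + (-1 - 8·x - 18·x^2 - 12·x^3)·Dx + (1 + 7·x + 19·x^2 + 24·x^3 + 12·x^4)·Dx^2  (order 2).
h: a_k = -27, -54, 162, 108, -108, -648/5, 162, -7128/35, 2916/7, -5724/7, …
ICs: h(0) = -27, h′(0) = -54.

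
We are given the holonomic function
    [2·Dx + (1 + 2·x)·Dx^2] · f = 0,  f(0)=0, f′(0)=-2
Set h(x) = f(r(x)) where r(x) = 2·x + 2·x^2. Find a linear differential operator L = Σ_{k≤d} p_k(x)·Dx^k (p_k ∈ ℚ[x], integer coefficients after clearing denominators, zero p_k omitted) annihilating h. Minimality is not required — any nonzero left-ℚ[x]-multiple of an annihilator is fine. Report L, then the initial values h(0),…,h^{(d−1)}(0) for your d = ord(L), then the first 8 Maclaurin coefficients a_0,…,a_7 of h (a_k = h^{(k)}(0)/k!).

L = 2·Dx + (1 + 2·x)·Dx^2  (order 2).
h: a_k = 0, -4, 4, -16/3, 8, -64/5, 64/3, -256/7, …
ICs: h(0) = 0, h′(0) = -4.

f: a_k = 0, -2, 2, -8/3, 4, -32/5, 32/3, -128/7, …
Change of var in L_f (x↦r) gives L₀.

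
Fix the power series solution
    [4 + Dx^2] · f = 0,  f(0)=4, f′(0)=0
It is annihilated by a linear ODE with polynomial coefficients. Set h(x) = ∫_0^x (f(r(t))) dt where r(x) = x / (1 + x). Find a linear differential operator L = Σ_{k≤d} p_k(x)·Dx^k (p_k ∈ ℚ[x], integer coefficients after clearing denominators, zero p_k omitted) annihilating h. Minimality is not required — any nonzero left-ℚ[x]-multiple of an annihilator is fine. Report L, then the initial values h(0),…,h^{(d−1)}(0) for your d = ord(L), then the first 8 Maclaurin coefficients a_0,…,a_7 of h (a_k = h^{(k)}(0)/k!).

f: a_k = 4, 0, -8, 0, 8/3, 0, -16/45, 0, …
f∘r: x↦r, Dx↦Dx/r' in L_f ⇒ L₀.
Integrate: L := L₀·Dx.
L = 4·Dx + (2 + 6·x + 6·x^2 + 2·x^3)·Dx^2 + (1 + 4·x + 6·x^2 + 4·x^3 + x^4)·Dx^3  (order 3).
h: a_k = 0, 4, 0, -8/3, 4, -64/15, 32/9, -88/45, …
ICs: h(0) = 0, h′(0) = 4, h′′(0) = 0.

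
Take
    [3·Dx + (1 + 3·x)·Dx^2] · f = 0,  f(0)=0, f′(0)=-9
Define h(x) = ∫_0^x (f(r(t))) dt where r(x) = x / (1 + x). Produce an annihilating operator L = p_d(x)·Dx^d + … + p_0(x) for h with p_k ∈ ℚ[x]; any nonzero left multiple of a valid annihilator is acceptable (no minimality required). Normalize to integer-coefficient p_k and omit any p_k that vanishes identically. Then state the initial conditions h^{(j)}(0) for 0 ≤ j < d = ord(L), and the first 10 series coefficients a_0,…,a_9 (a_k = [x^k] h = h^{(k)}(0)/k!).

f: a_k = 0, -9, 27/2, -27, 243/4, -729/5, 729/2, -6561/7, 19683/8, -6561, …
f∘r: x↦r, Dx↦Dx/r' in L_f ⇒ L₀.
∫: right-multiply L₀ by Dx.
L = (5 + 8·x)·Dx^2 + (1 + 5·x + 4·x^2)·Dx^3  (order 3).
h: a_k = 0, 0, -9/2, 15/2, -63/4, 153/4, -1023/10, 585/2, -49149/56, 21845/8, …
ICs: h(0) = 0, h′(0) = 0, h′′(0) = -9.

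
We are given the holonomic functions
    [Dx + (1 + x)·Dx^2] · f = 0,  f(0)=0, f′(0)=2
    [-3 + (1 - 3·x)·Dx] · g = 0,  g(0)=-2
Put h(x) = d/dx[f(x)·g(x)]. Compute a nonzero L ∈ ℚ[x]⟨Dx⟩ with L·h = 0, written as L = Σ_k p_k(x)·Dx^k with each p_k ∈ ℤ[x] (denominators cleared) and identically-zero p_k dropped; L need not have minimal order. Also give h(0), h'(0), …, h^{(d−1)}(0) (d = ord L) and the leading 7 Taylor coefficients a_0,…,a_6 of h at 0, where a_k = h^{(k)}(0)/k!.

L = 12 + (7 + 15·x)·Dx + (-1 + 2·x + 3·x^2)·Dx^2  (order 2).
h: a_k = -4, -20, -94, -372, -1399, -25162/5, -88087/5, …
ICs: h(0) = -4, h′(0) = -20.

f: a_k = 0, 2, -1, 2/3, -1/2, 2/5, -1/3, …
g: a_k = -2, -6, -18, -54, -162, -486, -1458, …
Sym-product of L_f,L_g gives L₀ (≤ ord 2).
Derive L from L₀ (diff closure).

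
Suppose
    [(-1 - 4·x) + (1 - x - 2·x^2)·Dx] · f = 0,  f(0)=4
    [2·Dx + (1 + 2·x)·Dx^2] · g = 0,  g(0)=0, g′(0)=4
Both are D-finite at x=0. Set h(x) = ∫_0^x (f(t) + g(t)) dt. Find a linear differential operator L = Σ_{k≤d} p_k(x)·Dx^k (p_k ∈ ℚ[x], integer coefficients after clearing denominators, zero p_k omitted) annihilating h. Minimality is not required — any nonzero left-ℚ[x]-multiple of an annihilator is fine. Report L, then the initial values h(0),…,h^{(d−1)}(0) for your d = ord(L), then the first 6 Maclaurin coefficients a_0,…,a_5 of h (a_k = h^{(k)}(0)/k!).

L = (54 + 228·x + 432·x^2 + 288·x^3 + 192·x^4)·Dx^2 + (11 + 124·x + 464·x^2 + 704·x^3 + 592·x^4 + 320·x^5)·Dx^3 + (-4 - 19·x - 17·x^2 + 42·x^3 + 116·x^4 + 136·x^5 + 64·x^6)·Dx^4  (order 4).
h: a_k = 0, 4, 4, 8/3, 19/3, 36/5, …
ICs: h(0) = 0, h′(0) = 4, h′′(0) = 8, h′′′(0) = 16.

f: a_k = 4, 4, 12, 20, 44, 84, …
g: a_k = 0, 4, -4, 16/3, -8, 64/5, …
f+g: L₀ = lclm(L_f,L_g), ord ≤ 1+2.
h=∫h₀ ⇒ L = L₀·Dx.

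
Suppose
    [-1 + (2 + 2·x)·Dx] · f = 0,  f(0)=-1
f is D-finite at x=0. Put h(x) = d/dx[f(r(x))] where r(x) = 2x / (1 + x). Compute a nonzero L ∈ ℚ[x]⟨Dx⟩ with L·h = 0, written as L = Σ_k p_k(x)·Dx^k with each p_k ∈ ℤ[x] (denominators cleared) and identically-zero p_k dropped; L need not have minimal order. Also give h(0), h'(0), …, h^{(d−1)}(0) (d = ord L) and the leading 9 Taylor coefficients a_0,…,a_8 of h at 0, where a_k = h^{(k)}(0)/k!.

f: a_k = -1, -1/2, 1/8, -1/16, 5/128, -7/256, 21/1024, -33/2048, 429/32768, …
L₀ from L_f via x↦r, Dx↦r'^{-1}Dx.
Derive L from L₀ (diff closure).
L = (-3 - 6·x) + (-1 - 4·x - 3·x^2)·Dx  (order 1).
h: a_k = -1, 3, -15/2, 37/2, -375/8, 981/8, -5271/16, 14445/16, -321291/128, …
ICs: h(0) = -1.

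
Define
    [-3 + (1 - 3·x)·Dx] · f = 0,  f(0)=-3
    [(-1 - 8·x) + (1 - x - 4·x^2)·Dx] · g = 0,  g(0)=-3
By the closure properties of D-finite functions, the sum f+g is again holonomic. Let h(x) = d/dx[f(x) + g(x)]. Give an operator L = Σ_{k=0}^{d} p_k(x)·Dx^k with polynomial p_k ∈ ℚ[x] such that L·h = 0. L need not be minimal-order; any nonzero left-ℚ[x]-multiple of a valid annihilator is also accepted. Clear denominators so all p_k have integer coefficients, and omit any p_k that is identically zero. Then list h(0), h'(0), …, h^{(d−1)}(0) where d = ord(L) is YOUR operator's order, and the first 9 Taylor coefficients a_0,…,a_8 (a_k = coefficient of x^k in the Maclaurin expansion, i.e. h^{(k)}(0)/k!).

L = (54 - 288·x + 1728·x^2 - 2304·x^3 + 1728·x^4) + (-42·x - 144·x^2 + 1248·x^3 - 2088·x^4 + 1728·x^5)·Dx + (-1 + 16·x - 71·x^2 + 96·x^3 + 72·x^4 - 312·x^5 + 288·x^6)·Dx^2  (order 2).
h: a_k = -12, -84, -324, -1320, -4620, -16380, -55188, -185424, -610524, …
ICs: h(0) = -12, h′(0) = -84.

f: a_k = -3, -9, -27, -81, -243, -729, -2187, -6561, -19683, …
g: a_k = -3, -3, -15, -27, -87, -195, -543, -1323, -3495, …
L₀ := lclm(L_f,L_g); ord L₀ ≤ 1+1.
Differentiate: ansatz ord ≤ ord L₀ ⇒ L.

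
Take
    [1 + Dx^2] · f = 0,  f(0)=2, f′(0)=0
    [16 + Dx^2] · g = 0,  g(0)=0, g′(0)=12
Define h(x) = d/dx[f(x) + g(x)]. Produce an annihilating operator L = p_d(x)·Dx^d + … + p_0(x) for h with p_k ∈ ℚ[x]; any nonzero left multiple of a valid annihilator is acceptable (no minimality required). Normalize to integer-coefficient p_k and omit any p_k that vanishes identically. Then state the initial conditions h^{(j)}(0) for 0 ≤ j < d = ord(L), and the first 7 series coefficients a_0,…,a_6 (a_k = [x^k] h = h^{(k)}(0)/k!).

f: a_k = 2, 0, -1, 0, 1/12, 0, -1/360, …
g: a_k = 0, 12, 0, -32, 0, 128/5, 0, …
Sum ⇒ L₀ = lclm(L_f,L_g) in ℚ(x)⟨Dx⟩.
Derive L from L₀ (diff closure).
L = 16 + 17·Dx^2 + Dx^4  (order 4).
h: a_k = 12, -2, -96, 1/3, 128, -1/60, -1024/15, …
ICs: h(0) = 12, h′(0) = -2, h′′(0) = -192, h′′′(0) = 2.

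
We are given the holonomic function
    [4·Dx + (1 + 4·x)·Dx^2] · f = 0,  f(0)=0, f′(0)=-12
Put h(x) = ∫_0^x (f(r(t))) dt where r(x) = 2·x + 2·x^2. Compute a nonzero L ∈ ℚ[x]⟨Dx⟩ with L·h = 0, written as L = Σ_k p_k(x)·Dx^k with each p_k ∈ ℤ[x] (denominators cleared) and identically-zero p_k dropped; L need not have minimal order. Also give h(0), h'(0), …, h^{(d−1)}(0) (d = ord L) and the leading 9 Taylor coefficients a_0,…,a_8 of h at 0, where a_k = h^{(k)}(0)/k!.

f: a_k = 0, -12, 24, -64, 192, -3072/5, 2048, -49152/7, 24576, …
h₀=f(r): pull back L_f along r ⇒ L₀.
h=∫₀ˣh₀: take L = L₀·Dx.
L = (6 + 16·x + 16·x^2)·Dx^2 + (1 + 10·x + 24·x^2 + 16·x^3)·Dx^3  (order 3).
h: a_k = 0, 0, -12, 24, -80, 1632/5, -7424/5, 50688/7, -259584/7, …
ICs: h(0) = 0, h′(0) = 0, h′′(0) = -24.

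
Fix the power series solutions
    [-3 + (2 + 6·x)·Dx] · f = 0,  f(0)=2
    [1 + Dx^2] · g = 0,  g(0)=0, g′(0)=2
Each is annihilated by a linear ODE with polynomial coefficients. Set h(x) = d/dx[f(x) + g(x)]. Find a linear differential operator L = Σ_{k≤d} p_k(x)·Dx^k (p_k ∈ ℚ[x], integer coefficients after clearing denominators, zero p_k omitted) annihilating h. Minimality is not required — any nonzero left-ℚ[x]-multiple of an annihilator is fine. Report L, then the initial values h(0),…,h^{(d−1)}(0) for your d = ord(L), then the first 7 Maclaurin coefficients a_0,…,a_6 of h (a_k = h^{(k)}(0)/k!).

L = (-417 - 72·x - 108·x^2) + (-62 - 234·x - 216·x^2 - 216·x^3)·Dx + (-417 - 72·x - 108·x^2)·Dx^2 + (-62 - 234·x - 216·x^2 - 216·x^3)·Dx^3  (order 3).
h: a_k = 5, -9/2, 73/8, -405/16, 25547/384, -45927/256, 22733737/46080, …
ICs: h(0) = 5, h′(0) = -9/2, h′′(0) = 73/4.

f: a_k = 2, 3, -9/4, 27/8, -405/64, 1701/128, -15309/512, …
g: a_k = 0, 2, 0, -1/3, 0, 1/60, 0, …
h₀=f+g: left-lcm gives L₀, ord ≤ 3.
h=h₀': d/dx-closure on L₀ ⇒ L.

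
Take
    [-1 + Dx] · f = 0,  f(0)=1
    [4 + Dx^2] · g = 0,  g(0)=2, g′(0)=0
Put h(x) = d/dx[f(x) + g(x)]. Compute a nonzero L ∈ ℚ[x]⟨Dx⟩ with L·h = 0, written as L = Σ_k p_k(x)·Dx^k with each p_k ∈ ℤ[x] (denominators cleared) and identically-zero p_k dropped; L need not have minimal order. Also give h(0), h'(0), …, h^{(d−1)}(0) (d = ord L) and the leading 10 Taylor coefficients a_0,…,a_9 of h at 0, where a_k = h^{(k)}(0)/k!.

L = 4 - 4·Dx + Dx^2 - Dx^3  (order 3).
h: a_k = 1, -7, 1/2, 11/2, 1/24, -127/120, 1/720, 57/560, 1/40320, -2047/362880, …
ICs: h(0) = 1, h′(0) = -7, h′′(0) = 1.

f: a_k = 1, 1, 1/2, 1/6, 1/24, 1/120, 1/720, 1/5040, 1/40320, 1/362880, …
g: a_k = 2, 0, -4, 0, 4/3, 0, -8/45, 0, 4/315, 0, …
h₀=f+g: left-lcm gives L₀, ord ≤ 3.
h=h₀': d/dx-closure on L₀ ⇒ L.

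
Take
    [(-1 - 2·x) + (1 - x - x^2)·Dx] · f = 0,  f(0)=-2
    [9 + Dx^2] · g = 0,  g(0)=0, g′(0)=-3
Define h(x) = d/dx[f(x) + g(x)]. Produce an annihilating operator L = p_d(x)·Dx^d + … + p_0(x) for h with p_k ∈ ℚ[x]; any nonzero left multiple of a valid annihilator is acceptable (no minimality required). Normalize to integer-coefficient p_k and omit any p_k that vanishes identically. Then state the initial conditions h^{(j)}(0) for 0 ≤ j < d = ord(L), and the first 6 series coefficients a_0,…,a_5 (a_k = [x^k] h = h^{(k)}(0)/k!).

f: a_k = -2, -2, -4, -6, -10, -16, …
g: a_k = 0, -3, 0, 9/2, 0, -81/40, …
Weyl lclm of L_f,L_g ⇒ L₀ (ord ≤ 3).
h=h₀': d/dx-closure on L₀ ⇒ L.
L = (468 + 1026·x + 1170·x^2 + 450·x^3 + 630·x^4 + 486·x^5 + 162·x^6) + (-81 - 63·x + 252·x^2 + 45·x^3 - 90·x^4 + 153·x^5 + 189·x^6 + 54·x^7)·Dx + (52 + 114·x + 130·x^2 + 50·x^3 + 70·x^4 + 54·x^5 + 18·x^6)·Dx^2 + (-9 - 7·x + 28·x^2 + 5·x^3 - 10·x^4 + 17·x^5 + 21·x^6 + 6·x^7)·Dx^3  (order 3).
h: a_k = -5, -8, -9/2, -40, -721/8, -156, …
ICs: h(0) = -5, h′(0) = -8, h′′(0) = -9.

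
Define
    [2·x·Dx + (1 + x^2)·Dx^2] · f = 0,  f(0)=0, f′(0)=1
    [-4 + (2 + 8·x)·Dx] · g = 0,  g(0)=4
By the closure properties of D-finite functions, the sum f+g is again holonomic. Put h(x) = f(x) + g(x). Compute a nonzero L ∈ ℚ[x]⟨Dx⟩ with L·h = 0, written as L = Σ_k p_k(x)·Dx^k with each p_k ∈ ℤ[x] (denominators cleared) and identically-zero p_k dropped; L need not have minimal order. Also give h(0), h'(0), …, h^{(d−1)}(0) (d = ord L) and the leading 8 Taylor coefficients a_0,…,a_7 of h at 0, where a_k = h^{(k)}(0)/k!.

f: a_k = 0, 1, 0, -1/3, 0, 1/5, 0, -1/7, …
g: a_k = 4, 8, -8, 16, -40, 112, -336, 1056, …
f+g: L₀ = lclm(L_f,L_g), ord ≤ 2+1.
L = (-4 - 40·x + 12·x^2 + 24·x^3)·Dx + (-14 - 16·x - 50·x^2 + 48·x^3 + 84·x^4)·Dx^2 + (-2 - 6·x + 12·x^2 + 18·x^3 + 14·x^4 + 24·x^5)·Dx^3  (order 3).
h: a_k = 4, 9, -8, 47/3, -40, 561/5, -336, 7391/7, …
ICs: h(0) = 4, h′(0) = 9, h′′(0) = -16.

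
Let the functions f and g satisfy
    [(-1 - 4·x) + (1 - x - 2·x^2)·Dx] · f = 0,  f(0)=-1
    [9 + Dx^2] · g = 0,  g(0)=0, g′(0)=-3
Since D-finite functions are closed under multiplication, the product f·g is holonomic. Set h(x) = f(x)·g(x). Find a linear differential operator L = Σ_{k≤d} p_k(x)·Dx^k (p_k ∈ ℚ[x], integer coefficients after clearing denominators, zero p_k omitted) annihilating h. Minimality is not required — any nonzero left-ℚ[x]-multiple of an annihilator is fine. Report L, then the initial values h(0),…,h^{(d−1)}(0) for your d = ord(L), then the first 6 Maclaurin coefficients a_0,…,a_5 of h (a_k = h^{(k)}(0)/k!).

f: a_k = -1, -1, -3, -5, -11, -21, …
g: a_k = 0, -3, 0, 9/2, 0, -81/40, …
f·g: L₀ = L_f ⊗_s L_g, ord ≤ 1·2.
L = (-5 + 9·x + 18·x^2) + (2 + 8·x)·Dx + (-1 + x + 2·x^2)·Dx^2  (order 2).
h: a_k = 0, 3, 3, 9/2, 21/2, 861/40, …
ICs: h(0) = 0, h′(0) = 3.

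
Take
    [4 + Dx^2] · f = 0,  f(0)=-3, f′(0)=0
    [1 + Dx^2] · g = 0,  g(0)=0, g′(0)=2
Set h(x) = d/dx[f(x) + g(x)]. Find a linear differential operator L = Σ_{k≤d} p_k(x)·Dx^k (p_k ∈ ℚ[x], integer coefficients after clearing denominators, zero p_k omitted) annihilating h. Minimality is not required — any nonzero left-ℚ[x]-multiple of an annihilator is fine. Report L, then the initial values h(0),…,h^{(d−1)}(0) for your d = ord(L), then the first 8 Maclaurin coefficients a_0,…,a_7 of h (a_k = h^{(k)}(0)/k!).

f: a_k = -3, 0, 6, 0, -2, 0, 4/15, 0, …
g: a_k = 0, 2, 0, -1/3, 0, 1/60, 0, -1/2520, …
h₀=f+g: left-lcm gives L₀, ord ≤ 4.
h₀' ⇒ L via d/dx closure of L₀.
L = 4 + 5·Dx^2 + Dx^4  (order 4).
h: a_k = 2, 12, -1, -8, 1/12, 8/5, -1/360, -16/105, …
ICs: h(0) = 2, h′(0) = 12, h′′(0) = -2, h′′′(0) = -48.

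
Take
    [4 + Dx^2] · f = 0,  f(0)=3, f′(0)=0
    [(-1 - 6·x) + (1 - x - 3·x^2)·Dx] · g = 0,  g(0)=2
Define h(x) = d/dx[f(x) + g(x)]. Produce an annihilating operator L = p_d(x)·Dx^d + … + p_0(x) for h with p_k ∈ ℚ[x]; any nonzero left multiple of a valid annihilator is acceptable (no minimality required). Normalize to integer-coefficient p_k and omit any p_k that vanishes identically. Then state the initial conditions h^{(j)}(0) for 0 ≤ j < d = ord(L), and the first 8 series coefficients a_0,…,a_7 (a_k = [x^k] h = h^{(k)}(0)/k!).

L = (976 + 5056·x + 17104·x^2 + 11760·x^3 + 18720·x^4 + 3888·x^5 + 3888·x^6) + (-92 - 516·x + 372·x^2 + 1232·x^3 + 2280·x^4 + 3240·x^5 + 1512·x^6 + 1296·x^7)·Dx + (244 + 1264·x + 4276·x^2 + 2940·x^3 + 4680·x^4 + 972·x^5 + 972·x^6)·Dx^2 + (-23 - 129·x + 93·x^2 + 308·x^3 + 570·x^4 + 810·x^5 + 378·x^6 + 324·x^7)·Dx^3  (order 3).
h: a_k = 2, 4, 42, 160, 400, 5812/5, 3038, 853456/105, …
ICs: h(0) = 2, h′(0) = 4, h′′(0) = 84.

f: a_k = 3, 0, -6, 0, 2, 0, -4/15, 0, …
g: a_k = 2, 2, 8, 14, 38, 80, 194, 434, …
Weyl lclm of L_f,L_g ⇒ L₀ (ord ≤ 3).
h=h₀': d/dx-closure on L₀ ⇒ L.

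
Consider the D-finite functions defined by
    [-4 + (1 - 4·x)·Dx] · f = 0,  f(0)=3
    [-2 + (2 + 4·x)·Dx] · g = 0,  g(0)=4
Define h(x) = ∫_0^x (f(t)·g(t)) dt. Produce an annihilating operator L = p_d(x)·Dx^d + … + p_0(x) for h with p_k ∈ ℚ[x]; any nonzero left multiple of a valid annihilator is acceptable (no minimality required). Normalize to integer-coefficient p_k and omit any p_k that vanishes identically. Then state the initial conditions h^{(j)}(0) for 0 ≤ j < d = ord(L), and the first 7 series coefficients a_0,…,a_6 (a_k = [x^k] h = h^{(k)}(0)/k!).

f: a_k = 3, 12, 48, 192, 768, 3072, 12288, …
g: a_k = 4, 4, -2, 2, -5/2, 7/2, -21/4, …
f·g: L₀ = L_f ⊗_s L_g, ord ≤ 1·1.
∫: right-multiply L₀ by Dx.
L = (5 + 4·x)·Dx + (-1 + 2·x + 8·x^2)·Dx^2  (order 2).
h: a_k = 0, 12, 30, 78, 471/2, 7521/10, 10035/4, …
ICs: h(0) = 0, h′(0) = 12.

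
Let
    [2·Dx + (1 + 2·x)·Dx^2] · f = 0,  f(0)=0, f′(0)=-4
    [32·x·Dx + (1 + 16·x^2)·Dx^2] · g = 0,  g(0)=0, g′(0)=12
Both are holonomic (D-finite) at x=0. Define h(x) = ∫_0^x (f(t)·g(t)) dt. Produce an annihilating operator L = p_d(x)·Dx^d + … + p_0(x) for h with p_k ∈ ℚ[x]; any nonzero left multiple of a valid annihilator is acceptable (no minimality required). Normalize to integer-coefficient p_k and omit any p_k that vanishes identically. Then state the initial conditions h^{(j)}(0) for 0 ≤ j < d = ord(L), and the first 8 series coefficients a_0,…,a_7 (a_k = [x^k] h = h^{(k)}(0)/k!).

f: a_k = 0, -4, 4, -16/3, 8, -64/5, 64/3, -256/7, …
g: a_k = 0, 12, 0, -64, 0, 3072/5, 0, -49152/7, …
Sym-product of L_f,L_g gives L₀ (≤ ord 4).
h=∫₀ˣh₀: take L = L₀·Dx.
L = (2304 + 8960·x + 114688·x^2 + 552960·x^3 + 983040·x^4 + 851968·x^5 + 1048576·x^7)·Dx^2 + (1032 + 14720·x + 111872·x^2 + 616448·x^3 + 1884160·x^4 + 3047424·x^5 + 2293760·x^6 + 1572864·x^7 + 3670016·x^8)·Dx^3 + (72 + 2512·x + 19968·x^2 + 99072·x^3 + 393216·x^4 + 1019904·x^5 + 1572864·x^6 + 1376256·x^7 + 1572864·x^8 + 2097152·x^9)·Dx^4 + (17 + 132·x + 964·x^2 + 4864·x^3 + 18432·x^4 + 55296·x^5 + 129024·x^6 + 196608·x^7 + 196608·x^8 + 262144·x^9 + 262144·x^10)·Dx^5  (order 5).
h: a_k = 0, 0, 0, -16, 12, 192/5, -80/3, -4864/15, …
ICs: h(0) = 0, h′(0) = 0, h′′(0) = 0, h′′′(0) = -96, h′′′′(0) = 288.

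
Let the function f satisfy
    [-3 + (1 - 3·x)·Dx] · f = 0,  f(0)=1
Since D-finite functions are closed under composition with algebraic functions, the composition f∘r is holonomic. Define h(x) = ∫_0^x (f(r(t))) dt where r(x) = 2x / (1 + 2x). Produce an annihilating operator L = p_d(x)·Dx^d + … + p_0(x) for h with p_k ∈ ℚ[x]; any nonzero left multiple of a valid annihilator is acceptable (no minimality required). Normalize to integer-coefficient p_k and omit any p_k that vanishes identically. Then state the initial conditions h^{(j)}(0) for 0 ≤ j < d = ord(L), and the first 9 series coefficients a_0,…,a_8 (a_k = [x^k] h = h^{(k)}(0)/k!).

f: a_k = 1, 3, 9, 27, 81, 243, 729, 2187, 6561, …
h₀=f(r): pull back L_f along r ⇒ L₀.
h=∫h₀ ⇒ L = L₀·Dx.
L = 6·Dx + (-1 + 2·x + 8·x^2)·Dx^2  (order 2).
h: a_k = 0, 1, 3, 8, 24, 384/5, 256, 6144/7, 3072, …
ICs: h(0) = 0, h′(0) = 1.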